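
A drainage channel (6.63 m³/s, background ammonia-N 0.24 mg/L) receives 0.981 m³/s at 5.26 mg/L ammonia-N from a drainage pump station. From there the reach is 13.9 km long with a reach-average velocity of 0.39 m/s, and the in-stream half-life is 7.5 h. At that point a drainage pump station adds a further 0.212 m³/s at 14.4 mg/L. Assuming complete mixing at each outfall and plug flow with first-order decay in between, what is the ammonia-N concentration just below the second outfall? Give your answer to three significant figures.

0.736 mg/L

Mass balance: C = (6.630·0.2400 + 0.9810·5.260) / 7.611 = 6.751/7.611 = 0.8870 mg/L; combined flow 7.611 m³/s.
Travel time t = 13.9·1000 / 0.39 = 35640 s = 9.900 h.
Half-life 7.5 h → k = ln 2 / 7.5 = 0.09242 h⁻¹ = 2.218 d⁻¹.
Applying C = C₀e^(−kt): 0.8870 × 0.4005 = 0.3553 mg/L.
Second outfall: C = (7.611·0.3553 + 0.2120·14.40)/7.823 = 0.7359 mg/L.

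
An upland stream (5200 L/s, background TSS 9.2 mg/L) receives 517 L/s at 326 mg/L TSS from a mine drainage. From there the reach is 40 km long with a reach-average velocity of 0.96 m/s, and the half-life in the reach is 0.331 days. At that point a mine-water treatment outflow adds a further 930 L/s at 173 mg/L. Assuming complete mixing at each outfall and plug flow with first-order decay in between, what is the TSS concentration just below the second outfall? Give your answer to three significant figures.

Flow-weighted average: C = (5200·9.200 + 517.0·326.0) / 5717 = 216400/5717 = 37.85 mg/L; combined flow 5717 L/s.
Travel time t = 40·1000 / 0.96 = 41670 s = 11.57 h.
Half-life 0.331 d → k = ln 2 / 0.331 = 2.094 d⁻¹.
First-order decay: C = 37.85·exp(−k·t) = 37.85·0.3643 = 13.79 mg/L.
Second outfall: C = (5717·13.79 + 930.0·173.0)/6647 = 36.06 mg/L.

36.1 mg/L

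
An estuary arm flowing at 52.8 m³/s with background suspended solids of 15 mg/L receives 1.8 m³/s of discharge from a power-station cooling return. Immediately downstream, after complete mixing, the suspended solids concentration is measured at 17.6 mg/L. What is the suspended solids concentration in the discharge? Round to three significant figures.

Mass balance: 52.80·15.00 + 1.800·Cₑ = 54.60·17.60
→ Cₑ = (54.60·17.60 − 52.80·15.00) / 1.800 = 93.87 mg/L.

93.9 mg/L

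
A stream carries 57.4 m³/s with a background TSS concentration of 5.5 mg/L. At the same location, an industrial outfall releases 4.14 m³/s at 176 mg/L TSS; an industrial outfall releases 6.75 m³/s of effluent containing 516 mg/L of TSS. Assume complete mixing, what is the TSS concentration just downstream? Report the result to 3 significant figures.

66.3 mg/L

Conservation of mass: C = (57.40·5.500 + 4.140·176.0 + 6.750·516.0) / 68.29 = 4527/68.29 = 66.30 mg/L.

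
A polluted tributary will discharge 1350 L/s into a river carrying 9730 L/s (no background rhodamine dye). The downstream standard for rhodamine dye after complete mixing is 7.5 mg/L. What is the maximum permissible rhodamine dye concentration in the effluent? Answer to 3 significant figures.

At the limit, (Qr·Cr + Qe·Cₑ)/(Qr + Qe) = 7.5:
Cₑ = (11080·7.5 − 9730·0) / 1350 = 61.56 mg/L.

61.6 mg/L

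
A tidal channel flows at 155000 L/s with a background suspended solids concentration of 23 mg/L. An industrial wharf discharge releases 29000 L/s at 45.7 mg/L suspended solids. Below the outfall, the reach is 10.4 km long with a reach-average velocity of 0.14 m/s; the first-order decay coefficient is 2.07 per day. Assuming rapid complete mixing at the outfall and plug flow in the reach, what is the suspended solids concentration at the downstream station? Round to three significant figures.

After mixing, C = (155000·23.00 + 29000·45.70) / 184000 = 4890000/184000 = 26.58 mg/L.
Travel time t = 10.4·1000 / 0.14 = 74290 s = 20.63 h.
Applying C = C₀e^(−kt): 26.58 × 0.1687 = 4.483 mg/L.

4.48 mg/L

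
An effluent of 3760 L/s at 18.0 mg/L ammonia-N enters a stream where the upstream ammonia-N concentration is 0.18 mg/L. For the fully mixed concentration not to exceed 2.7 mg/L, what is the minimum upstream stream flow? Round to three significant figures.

Set C_mix = 2.7: (Q·0.1800 + 3760·18.00) / (Q + 3760) = 2.7
→ Q = 3760·(18.00 − 2.7)/(2.7 − 0.1800) = 22830 L/s.

22800 L/s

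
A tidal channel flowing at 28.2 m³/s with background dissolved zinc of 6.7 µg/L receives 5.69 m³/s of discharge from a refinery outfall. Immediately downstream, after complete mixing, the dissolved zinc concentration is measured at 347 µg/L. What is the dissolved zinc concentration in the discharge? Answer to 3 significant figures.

Mass balance: 28.20·6.700 + 5.690·Cₑ = 33.89·347.0
→ Cₑ = (33.89·347.0 − 28.20·6.700) / 5.690 = 2034 µg/L.

2030 µg/L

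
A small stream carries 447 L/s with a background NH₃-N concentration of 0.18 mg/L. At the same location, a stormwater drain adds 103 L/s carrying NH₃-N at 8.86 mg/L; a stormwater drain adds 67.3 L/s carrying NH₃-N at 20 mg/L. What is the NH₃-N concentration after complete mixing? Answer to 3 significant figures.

3.79 mg/L

Mass balance: C = (447.0·0.1800 + 103.0·8.860 + 67.30·20.00) / 617.3 = 2339/617.3 = 3.789 mg/L.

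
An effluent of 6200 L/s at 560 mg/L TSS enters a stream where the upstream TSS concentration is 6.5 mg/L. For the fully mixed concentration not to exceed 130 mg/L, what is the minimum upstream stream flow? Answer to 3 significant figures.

Set C_mix = 130: (Q·6.500 + 6200·560.0) / (Q + 6200) = 130
→ Q = 6200·(560.0 − 130)/(130 − 6.500) = 21590 L/s.

21600 L/s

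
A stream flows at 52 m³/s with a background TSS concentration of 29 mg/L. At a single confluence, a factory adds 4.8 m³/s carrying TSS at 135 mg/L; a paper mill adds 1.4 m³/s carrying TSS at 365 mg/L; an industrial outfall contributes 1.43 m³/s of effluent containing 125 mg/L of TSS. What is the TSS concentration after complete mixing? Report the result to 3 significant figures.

After mixing, C = (52.00·29.00 + 4.800·135.0 + 1.400·365.0 + 1.430·125.0) / 59.63 = 2846/59.63 = 47.72 mg/L.

47.7 mg/L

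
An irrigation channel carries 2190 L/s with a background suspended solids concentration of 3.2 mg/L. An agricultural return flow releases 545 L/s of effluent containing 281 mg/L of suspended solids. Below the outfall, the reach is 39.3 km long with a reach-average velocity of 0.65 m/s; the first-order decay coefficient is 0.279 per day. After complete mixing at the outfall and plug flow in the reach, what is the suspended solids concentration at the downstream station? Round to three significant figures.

Flow-weighted average: C = (2190·3.200 + 545.0·281.0) / 2735 = 160200/2735 = 58.56 mg/L.
Travel time t = 39.3·1000 / 0.65 = 60460 s = 16.79 h.
After decay, C = 58.56 × e^(−kt) = 58.56 × 0.8226 = 48.17 mg/L.

48.2 mg/L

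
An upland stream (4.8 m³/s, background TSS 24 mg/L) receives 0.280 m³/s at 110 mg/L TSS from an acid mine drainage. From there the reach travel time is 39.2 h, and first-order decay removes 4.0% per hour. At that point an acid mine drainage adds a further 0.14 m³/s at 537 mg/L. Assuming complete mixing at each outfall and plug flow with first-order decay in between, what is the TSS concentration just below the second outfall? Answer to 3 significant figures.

20.0 mg/L

After mixing, C = (4.800·24.00 + 0.2800·110.0) / 5.080 = 146.0/5.080 = 28.74 mg/L; combined flow 5.080 m³/s.
4.0%/h lost → k = −ln(1 − 0.04) = 0.04082 h⁻¹.
After decay, C = 28.74 × e^(−kt) = 28.74 × 0.2019 = 5.801 mg/L.
Second outfall: C = (5.080·5.801 + 0.1400·537.0)/5.220 = 20.05 mg/L.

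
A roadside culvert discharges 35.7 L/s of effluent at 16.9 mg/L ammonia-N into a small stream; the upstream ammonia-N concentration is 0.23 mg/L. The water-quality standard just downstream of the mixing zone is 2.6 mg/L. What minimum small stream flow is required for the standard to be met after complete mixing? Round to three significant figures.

215 L/s

Set C_mix = 2.6: (Q·0.2300 + 35.70·16.90) / (Q + 35.70) = 2.6
→ Q = 35.70·(16.90 − 2.6)/(2.6 − 0.2300) = 215.4 L/s.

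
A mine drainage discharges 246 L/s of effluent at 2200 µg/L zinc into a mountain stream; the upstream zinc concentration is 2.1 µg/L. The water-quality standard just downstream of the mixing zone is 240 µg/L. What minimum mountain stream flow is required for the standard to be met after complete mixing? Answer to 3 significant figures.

Set C_mix = 240: (Q·2.100 + 246.0·2200) / (Q + 246.0) = 240
→ Q = 246.0·(2200 − 240)/(240 − 2.100) = 2027 L/s.

2030 L/s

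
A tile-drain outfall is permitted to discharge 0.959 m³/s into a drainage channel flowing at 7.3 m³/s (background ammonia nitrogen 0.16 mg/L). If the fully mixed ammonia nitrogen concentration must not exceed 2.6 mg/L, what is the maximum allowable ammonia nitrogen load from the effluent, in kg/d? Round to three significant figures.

1750 kg/d

Mass balance at the limit: 7.300·0.1600 + 0.9590·Cₑ = 8.259·2.6 → Cₑ = 21.17 mg/L.
Load = 0.9590 m³/s × 21.17 g/m³ × 86 400 s/d = 1754 kg/d.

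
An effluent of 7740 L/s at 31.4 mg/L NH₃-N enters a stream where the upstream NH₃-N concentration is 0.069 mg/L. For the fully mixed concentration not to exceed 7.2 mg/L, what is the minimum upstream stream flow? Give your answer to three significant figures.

Set C_mix = 7.2: (Q·0.06900 + 7740·31.40) / (Q + 7740) = 7.2
→ Q = 7740·(31.40 − 7.2)/(7.2 − 0.06900) = 26270 L/s.

26300 L/s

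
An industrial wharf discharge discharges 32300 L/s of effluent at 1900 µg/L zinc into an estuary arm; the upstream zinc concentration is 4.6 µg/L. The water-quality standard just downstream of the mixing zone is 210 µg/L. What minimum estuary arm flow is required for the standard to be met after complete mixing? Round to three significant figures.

266000 L/s

Set C_mix = 210: (Q·4.600 + 32300·1900) / (Q + 32300) = 210
→ Q = 32300·(1900 − 210)/(210 − 4.600) = 265800 L/s.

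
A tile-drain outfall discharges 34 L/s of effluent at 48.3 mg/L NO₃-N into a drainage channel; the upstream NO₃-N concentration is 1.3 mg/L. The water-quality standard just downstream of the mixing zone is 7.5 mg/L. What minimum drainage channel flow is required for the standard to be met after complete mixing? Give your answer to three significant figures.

Set C_mix = 7.5: (Q·1.300 + 34.00·48.30) / (Q + 34.00) = 7.5
→ Q = 34.00·(48.30 − 7.5)/(7.5 − 1.300) = 223.7 L/s.

224 L/s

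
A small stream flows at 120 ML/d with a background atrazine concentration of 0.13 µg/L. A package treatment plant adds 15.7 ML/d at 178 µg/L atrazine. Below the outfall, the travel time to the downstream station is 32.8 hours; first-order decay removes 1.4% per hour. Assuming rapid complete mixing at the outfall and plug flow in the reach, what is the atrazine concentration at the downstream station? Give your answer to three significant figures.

13.0 µg/L

Mixed concentration C = ΣQC/ΣQ = (120.0·0.1300 + 15.70·178.0) / 135.7 = 2810/135.7 = 20.71 µg/L.
1.4%/h lost → k = −ln(1 − 0.014) = 0.01410 h⁻¹.
Applying C = C₀e^(−kt): 20.71 × 0.6297 = 13.04 µg/L.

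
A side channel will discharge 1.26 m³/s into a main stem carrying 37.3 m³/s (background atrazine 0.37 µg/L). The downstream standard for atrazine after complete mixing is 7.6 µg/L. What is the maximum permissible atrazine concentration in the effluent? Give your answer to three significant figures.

222 µg/L

At the limit, (Qr·Cr + Qe·Cₑ)/(Qr + Qe) = 7.6:
Cₑ = (38.56·7.6 − 37.30·0.3700) / 1.260 = 221.6 µg/L.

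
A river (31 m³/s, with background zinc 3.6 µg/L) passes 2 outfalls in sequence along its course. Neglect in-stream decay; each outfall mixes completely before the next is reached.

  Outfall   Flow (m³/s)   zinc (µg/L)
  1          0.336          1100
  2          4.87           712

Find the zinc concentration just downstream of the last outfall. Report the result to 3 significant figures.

After outfall 1: Q = 31.00 + 0.3360 = 31.34 m³/s; C = (31.00·3.600 + 0.3360·1100)/31.34 = 15.36 µg/L.
After outfall 2: Q = 31.34 + 4.870 = 36.21 m³/s; C = (31.34·15.36 + 4.870·712.0)/36.21 = 109.1 µg/L.

109 µg/L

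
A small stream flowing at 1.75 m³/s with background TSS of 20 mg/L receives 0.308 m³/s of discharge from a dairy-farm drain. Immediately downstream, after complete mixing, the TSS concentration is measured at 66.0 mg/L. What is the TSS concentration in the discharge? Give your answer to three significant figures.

327 mg/L

Mass balance: 1.750·20.00 + 0.3080·Cₑ = 2.058·66.00
→ Cₑ = (2.058·66.00 − 1.750·20.00) / 0.3080 = 327.4 mg/L.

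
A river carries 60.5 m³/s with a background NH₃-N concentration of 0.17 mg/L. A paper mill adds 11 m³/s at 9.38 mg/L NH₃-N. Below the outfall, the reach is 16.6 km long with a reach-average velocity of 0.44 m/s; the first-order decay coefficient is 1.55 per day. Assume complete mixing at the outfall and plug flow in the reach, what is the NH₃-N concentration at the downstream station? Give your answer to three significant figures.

0.807 mg/L

Conservation of mass: C = (60.50·0.1700 + 11.00·9.380) / 71.50 = 113.5/71.50 = 1.587 mg/L.
Travel time t = 16.6·1000 / 0.44 = 37730 s = 10.48 h.
After decay, C = 1.587 × e^(−kt) = 1.587 × 0.5082 = 0.8065 mg/L.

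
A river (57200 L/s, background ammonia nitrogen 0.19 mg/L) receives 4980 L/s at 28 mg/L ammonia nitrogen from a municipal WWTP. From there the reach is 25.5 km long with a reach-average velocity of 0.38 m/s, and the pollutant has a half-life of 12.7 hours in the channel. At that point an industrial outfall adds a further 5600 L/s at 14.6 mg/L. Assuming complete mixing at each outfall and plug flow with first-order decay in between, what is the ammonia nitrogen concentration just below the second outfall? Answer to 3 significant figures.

Mixed concentration C = ΣQC/ΣQ = (57200·0.1900 + 4980·28.00) / 62180 = 150300/62180 = 2.417 mg/L; combined flow 62180 L/s.
Travel time t = 25.5·1000 / 0.38 = 67110 s = 18.64 h.
Half-life 12.7 h → k = ln 2 / 12.7 = 0.05458 h⁻¹ = 1.310 d⁻¹.
Applying C = C₀e^(−kt): 2.417 × 0.3615 = 0.8740 mg/L.
At the second outfall, C = (62180·0.8740 + 5600·14.60) / (62180 + 5600) = 2.008 mg/L.

2.01 mg/L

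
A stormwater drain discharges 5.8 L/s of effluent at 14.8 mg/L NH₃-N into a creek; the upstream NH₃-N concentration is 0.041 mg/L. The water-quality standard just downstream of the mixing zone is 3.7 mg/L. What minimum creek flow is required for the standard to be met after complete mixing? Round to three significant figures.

17.6 L/s

Set C_mix = 3.7: (Q·0.04100 + 5.800·14.80) / (Q + 5.800) = 3.7
→ Q = 5.800·(14.80 − 3.7)/(3.7 − 0.04100) = 17.59 L/s.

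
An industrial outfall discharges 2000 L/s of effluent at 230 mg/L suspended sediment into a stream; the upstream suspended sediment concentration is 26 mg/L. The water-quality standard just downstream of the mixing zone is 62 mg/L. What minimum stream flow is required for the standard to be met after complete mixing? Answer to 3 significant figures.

9330 L/s

Set C_mix = 62: (Q·26.00 + 2000·230.0) / (Q + 2000) = 62
→ Q = 2000·(230.0 − 62)/(62 − 26.00) = 9333 L/s.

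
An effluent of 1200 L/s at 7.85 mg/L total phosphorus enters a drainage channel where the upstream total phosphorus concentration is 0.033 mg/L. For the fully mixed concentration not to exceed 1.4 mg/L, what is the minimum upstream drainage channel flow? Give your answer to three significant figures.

Set C_mix = 1.4: (Q·0.03300 + 1200·7.850) / (Q + 1200) = 1.4
→ Q = 1200·(7.850 − 1.4)/(1.4 − 0.03300) = 5662 L/s.

5660 L/s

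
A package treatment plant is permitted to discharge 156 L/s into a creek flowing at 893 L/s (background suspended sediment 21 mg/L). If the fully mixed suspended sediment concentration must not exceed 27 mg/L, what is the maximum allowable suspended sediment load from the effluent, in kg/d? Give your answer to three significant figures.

827 kg/d

Mass balance at the limit: 893.0·21.00 + 156.0·Cₑ = 1049·27 → Cₑ = 61.35 mg/L.
156.0 L/s = 0.1560 m³/s. Load = 0.1560 m³/s × 61.35 g/m³ × 86 400 s/d = 826.8 kg/d.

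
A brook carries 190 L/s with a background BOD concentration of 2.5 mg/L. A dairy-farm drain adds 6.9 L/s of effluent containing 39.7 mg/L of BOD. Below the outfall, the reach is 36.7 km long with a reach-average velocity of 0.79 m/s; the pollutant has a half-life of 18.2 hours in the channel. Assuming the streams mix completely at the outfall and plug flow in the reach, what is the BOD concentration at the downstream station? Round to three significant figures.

Mass balance: C = (190.0·2.500 + 6.900·39.70) / 196.9 = 748.9/196.9 = 3.804 mg/L.
Travel time t = 36.7·1000 / 0.79 = 46460 s = 12.90 h.
Half-life 18.2 h → k = ln 2 / 18.2 = 0.03809 h⁻¹ = 0.9140 d⁻¹.
After decay, C = 3.804 × e^(−kt) = 3.804 × 0.6117 = 2.327 mg/L.

2.33 mg/L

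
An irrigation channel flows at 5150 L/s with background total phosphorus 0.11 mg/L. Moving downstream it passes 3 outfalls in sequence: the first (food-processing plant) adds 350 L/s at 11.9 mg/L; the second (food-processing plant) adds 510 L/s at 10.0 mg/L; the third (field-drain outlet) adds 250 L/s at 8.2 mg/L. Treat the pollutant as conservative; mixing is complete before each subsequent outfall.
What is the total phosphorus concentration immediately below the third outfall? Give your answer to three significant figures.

Outfall 1: combined Q = 5500 L/s; C = (5150·0.1100 + 350.0·11.90)/5500 = 0.8603 mg/L.
Outfall 2: combined Q = 6010 L/s; C = (5500·0.8603 + 510.0·10.00)/6010 = 1.636 mg/L.
Outfall 3: combined Q = 6260 L/s; C = (6010·1.636 + 250.0·8.200)/6260 = 1.898 mg/L.

1.90 mg/L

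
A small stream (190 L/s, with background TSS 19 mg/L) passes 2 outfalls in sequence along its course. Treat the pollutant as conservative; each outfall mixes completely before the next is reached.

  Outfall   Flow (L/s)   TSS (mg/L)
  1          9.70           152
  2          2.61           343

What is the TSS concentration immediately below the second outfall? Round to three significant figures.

29.6 mg/L

After outfall 1: Q = 190.0 + 9.700 = 199.7 L/s; C = (190.0·19.00 + 9.700·152.0)/199.7 = 25.46 mg/L.
After outfall 2: Q = 199.7 + 2.610 = 202.3 L/s; C = (199.7·25.46 + 2.610·343.0)/202.3 = 29.56 mg/L.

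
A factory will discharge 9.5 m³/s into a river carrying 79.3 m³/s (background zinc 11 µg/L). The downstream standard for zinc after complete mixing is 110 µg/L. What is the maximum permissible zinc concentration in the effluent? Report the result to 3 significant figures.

936 µg/L

At the limit, (Qr·Cr + Qe·Cₑ)/(Qr + Qe) = 110:
Cₑ = (88.80·110 − 79.30·11.00) / 9.500 = 936.4 µg/L.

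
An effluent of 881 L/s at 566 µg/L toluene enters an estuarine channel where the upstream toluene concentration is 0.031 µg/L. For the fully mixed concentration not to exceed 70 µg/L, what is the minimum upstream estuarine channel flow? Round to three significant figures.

6250 L/s

Set C_mix = 70: (Q·0.03100 + 881.0·566.0) / (Q + 881.0) = 70
→ Q = 881.0·(566.0 − 70)/(70 − 0.03100) = 6245 L/s.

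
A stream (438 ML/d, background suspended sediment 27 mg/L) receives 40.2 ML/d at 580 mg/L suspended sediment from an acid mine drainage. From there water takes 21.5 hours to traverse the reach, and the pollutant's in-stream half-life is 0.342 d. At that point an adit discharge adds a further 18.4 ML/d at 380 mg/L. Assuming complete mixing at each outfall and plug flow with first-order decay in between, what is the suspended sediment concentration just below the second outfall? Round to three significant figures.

Mass balance: C = (438.0·27.00 + 40.20·580.0) / 478.2 = 35140/478.2 = 73.49 mg/L; combined flow 478.2 ML/d.
Half-life 0.342 d → k = ln 2 / 0.342 = 2.027 d⁻¹.
First-order decay: C = 73.49·exp(−k·t) = 73.49·0.1627 = 11.96 mg/L.
Second outfall: C = (478.2·11.96 + 18.40·380.0)/496.6 = 25.60 mg/L.

25.6 mg/L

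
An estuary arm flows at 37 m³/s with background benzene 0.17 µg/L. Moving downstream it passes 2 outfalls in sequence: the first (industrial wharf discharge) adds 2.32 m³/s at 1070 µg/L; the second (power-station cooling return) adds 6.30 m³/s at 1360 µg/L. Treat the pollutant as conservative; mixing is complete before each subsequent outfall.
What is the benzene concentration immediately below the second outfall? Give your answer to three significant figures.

Outfall 1: combined Q = 39.32 m³/s; C = (37.00·0.1700 + 2.320·1070)/39.32 = 63.29 µg/L.
Outfall 2: combined Q = 45.62 m³/s; C = (39.32·63.29 + 6.300·1360)/45.62 = 242.4 µg/L.

242 µg/L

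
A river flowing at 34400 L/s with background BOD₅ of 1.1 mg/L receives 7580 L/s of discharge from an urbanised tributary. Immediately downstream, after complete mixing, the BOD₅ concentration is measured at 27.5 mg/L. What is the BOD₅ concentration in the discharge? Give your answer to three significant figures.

147 mg/L

Mass balance: 34400·1.100 + 7580·Cₑ = 41980·27.50
→ Cₑ = (41980·27.50 − 34400·1.100) / 7580 = 147.3 mg/L.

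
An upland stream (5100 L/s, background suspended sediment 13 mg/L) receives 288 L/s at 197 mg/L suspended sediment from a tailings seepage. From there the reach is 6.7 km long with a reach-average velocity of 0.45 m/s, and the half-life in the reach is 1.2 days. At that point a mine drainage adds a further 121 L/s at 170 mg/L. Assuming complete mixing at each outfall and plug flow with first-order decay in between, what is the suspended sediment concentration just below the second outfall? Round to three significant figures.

Conservation of mass: C = (5100·13.00 + 288.0·197.0) / 5388 = 123000/5388 = 22.84 mg/L; combined flow 5388 L/s.
Travel time t = 6.7·1000 / 0.45 = 14890 s = 4.136 h.
Half-life 1.2 d → k = ln 2 / 1.2 = 0.5776 d⁻¹.
After decay, C = 22.84 × e^(−kt) = 22.84 × 0.9053 = 20.67 mg/L.
At the second outfall, C = (5388·20.67 + 121.0·170.0) / (5388 + 121.0) = 23.95 mg/L.

24.0 mg/L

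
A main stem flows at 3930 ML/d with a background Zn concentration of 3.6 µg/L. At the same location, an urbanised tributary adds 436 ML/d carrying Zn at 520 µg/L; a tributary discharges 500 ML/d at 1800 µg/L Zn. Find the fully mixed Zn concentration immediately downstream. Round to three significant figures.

234 µg/L

Flow-weighted average: C = (3930·3.600 + 436.0·520.0 + 500.0·1800) / 4866 = 1141000/4866 = 234.5 µg/L.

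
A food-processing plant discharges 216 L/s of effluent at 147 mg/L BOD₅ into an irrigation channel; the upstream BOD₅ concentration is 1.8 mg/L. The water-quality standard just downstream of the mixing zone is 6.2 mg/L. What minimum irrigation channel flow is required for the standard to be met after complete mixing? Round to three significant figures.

Set C_mix = 6.2: (Q·1.800 + 216.0·147.0) / (Q + 216.0) = 6.2
→ Q = 216.0·(147.0 − 6.2)/(6.2 − 1.800) = 6912 L/s.

6910 L/s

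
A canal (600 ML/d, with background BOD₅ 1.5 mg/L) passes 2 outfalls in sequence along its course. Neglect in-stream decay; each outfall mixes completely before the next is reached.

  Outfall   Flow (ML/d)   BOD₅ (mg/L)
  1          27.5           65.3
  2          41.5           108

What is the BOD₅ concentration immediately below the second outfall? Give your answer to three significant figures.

10.7 mg/L

Outfall 1: combined Q = 627.5 ML/d; C = (600.0·1.500 + 27.50·65.30)/627.5 = 4.296 mg/L.
Outfall 2: combined Q = 669.0 ML/d; C = (627.5·4.296 + 41.50·108.0)/669.0 = 10.73 mg/L.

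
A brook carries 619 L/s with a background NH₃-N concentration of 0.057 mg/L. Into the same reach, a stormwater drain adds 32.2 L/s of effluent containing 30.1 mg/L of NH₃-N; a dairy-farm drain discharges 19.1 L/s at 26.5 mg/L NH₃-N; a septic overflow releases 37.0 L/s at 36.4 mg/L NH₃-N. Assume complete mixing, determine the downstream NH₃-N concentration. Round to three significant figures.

Mass balance: C = (619.0·0.05700 + 32.20·30.10 + 19.10·26.50 + 37.00·36.40) / 707.3 = 2857/707.3 = 4.040 mg/L.

4.04 mg/L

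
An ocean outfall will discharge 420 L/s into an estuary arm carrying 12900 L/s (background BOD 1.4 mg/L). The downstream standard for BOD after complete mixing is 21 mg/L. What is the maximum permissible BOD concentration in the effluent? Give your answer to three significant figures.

At the limit, (Qr·Cr + Qe·Cₑ)/(Qr + Qe) = 21:
Cₑ = (13320·21 − 12900·1.400) / 420.0 = 623.0 mg/L.

623 mg/L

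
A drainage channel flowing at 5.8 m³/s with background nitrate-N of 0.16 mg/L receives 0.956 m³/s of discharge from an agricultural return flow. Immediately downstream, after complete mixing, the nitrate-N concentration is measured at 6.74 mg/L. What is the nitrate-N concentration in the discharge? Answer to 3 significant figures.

46.7 mg/L

Mass balance: 5.800·0.1600 + 0.9560·Cₑ = 6.756·6.740
→ Cₑ = (6.756·6.740 − 5.800·0.1600) / 0.9560 = 46.66 mg/L.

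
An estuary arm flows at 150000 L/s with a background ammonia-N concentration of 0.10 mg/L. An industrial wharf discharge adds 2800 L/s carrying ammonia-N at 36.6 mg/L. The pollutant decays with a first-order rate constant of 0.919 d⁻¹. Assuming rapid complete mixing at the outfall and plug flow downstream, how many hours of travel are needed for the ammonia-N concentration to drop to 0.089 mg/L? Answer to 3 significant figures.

Mixed concentration C = ΣQC/ΣQ = (150000·0.1000 + 2800·36.60) / 152800 = 117500/152800 = 0.7688 mg/L.
0.7688·exp(−k·t) = 0.089 → t = ln(0.7688/0.089)/k = 202700 s = 56.31 h.

56.3 h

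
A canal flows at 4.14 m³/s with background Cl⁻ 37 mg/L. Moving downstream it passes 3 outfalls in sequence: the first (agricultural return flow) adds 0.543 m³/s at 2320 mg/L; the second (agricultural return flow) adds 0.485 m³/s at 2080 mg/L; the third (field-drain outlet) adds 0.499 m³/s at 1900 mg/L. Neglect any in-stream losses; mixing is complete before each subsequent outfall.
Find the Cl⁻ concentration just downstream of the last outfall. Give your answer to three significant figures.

595 mg/L

Outfall 1: combined Q = 4.683 m³/s; C = (4.140·37.00 + 0.5430·2320)/4.683 = 301.7 mg/L.
Outfall 2: combined Q = 5.168 m³/s; C = (4.683·301.7 + 0.4850·2080)/5.168 = 468.6 mg/L.
Outfall 3: combined Q = 5.667 m³/s; C = (5.168·468.6 + 0.4990·1900)/5.667 = 594.6 mg/L.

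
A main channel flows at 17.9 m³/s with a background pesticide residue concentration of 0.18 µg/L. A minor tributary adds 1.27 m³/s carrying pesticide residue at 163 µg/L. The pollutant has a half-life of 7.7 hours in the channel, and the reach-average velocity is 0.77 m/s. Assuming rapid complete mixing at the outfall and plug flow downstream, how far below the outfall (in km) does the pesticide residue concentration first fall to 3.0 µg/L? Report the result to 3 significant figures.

39.9 km

Conservation of mass: C = (17.90·0.1800 + 1.270·163.0) / 19.17 = 210.2/19.17 = 10.97 µg/L.
Half-life 7.7 h → k = ln 2 / 7.7 = 0.09002 h⁻¹ = 2.160 d⁻¹.
Set 10.97·exp(−k·t) = 3.0 → t = ln(10.97/3.0)/k = 51840 s = 14.40 h.
Distance = v·t = 0.77·51840 = 39920 m = 39.92 km.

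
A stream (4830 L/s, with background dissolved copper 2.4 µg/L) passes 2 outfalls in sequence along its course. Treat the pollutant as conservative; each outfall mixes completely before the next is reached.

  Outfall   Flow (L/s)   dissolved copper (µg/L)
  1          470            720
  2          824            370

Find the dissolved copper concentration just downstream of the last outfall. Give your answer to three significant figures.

After outfall 1: Q = 4830 + 470.0 = 5300 L/s; C = (4830·2.400 + 470.0·720.0)/5300 = 66.04 µg/L.
After outfall 2: Q = 5300 + 824.0 = 6124 L/s; C = (5300·66.04 + 824.0·370.0)/6124 = 106.9 µg/L.

107 µg/L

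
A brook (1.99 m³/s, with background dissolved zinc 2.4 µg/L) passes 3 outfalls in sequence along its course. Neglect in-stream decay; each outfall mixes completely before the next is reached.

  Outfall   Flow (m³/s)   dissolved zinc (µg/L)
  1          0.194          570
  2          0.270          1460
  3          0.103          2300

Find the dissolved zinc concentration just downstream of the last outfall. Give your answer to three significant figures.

Outfall 1: combined Q = 2.184 m³/s; C = (1.990·2.400 + 0.1940·570.0)/2.184 = 52.82 µg/L.
Outfall 2: combined Q = 2.454 m³/s; C = (2.184·52.82 + 0.2700·1460)/2.454 = 207.6 µg/L.
Outfall 3: combined Q = 2.557 m³/s; C = (2.454·207.6 + 0.1030·2300)/2.557 = 291.9 µg/L.

292 µg/L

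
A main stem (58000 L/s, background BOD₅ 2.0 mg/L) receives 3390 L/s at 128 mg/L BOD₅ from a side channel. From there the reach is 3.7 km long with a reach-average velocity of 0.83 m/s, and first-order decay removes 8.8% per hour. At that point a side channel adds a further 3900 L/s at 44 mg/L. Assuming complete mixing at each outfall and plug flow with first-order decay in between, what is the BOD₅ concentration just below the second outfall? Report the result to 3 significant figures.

10.1 mg/L

Flow-weighted average: C = (58000·2.000 + 3390·128.0) / 61390 = 549900/61390 = 8.958 mg/L; combined flow 61390 L/s.
Travel time t = 3.7·1000 / 0.83 = 4458 s = 1.238 h.
8.8%/h lost → k = −ln(1 − 0.088) = 0.09212 h⁻¹.
After decay, C = 8.958 × e^(−kt) = 8.958 × 0.8922 = 7.992 mg/L.
Second outfall: C = (61390·7.992 + 3900·44.00)/65290 = 10.14 mg/L.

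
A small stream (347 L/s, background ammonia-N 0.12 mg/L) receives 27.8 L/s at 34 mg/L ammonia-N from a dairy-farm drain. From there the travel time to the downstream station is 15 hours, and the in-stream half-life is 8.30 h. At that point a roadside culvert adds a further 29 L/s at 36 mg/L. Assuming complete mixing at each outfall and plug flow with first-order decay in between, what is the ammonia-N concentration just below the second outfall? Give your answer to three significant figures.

3.28 mg/L

After mixing, C = (347.0·0.1200 + 27.80·34.00) / 374.8 = 986.8/374.8 = 2.633 mg/L; combined flow 374.8 L/s.
Half-life 8.30 h → k = ln 2 / 8.30 = 0.08351 h⁻¹ = 2.004 d⁻¹.
Decay over the reach: 2.633·exp(−kt) = 2.633·0.2857 = 0.7523 mg/L.
At the second outfall, C = (374.8·0.7523 + 29.00·36.00) / (374.8 + 29.00) = 3.284 mg/L.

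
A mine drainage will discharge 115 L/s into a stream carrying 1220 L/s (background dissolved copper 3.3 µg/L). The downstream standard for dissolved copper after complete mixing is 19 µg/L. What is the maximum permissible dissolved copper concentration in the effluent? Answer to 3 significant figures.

At the limit, (Qr·Cr + Qe·Cₑ)/(Qr + Qe) = 19:
Cₑ = (1335·19 − 1220·3.300) / 115.0 = 185.6 µg/L.

186 µg/L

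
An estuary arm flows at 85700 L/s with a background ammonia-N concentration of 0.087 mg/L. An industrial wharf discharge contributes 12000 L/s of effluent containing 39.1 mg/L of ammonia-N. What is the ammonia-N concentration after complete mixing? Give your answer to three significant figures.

Mixed concentration C = ΣQC/ΣQ = (85700·0.08700 + 12000·39.10) / 97700 = 476700/97700 = 4.879 mg/L.

4.88 mg/L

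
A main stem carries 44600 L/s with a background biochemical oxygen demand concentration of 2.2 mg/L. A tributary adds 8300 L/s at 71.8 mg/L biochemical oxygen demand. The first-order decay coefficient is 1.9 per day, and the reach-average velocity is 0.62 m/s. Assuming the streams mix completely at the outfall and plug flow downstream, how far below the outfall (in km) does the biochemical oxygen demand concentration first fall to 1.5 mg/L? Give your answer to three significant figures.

After mixing, C = (44600·2.200 + 8300·71.80) / 52900 = 694100/52900 = 13.12 mg/L.
Set 13.12·exp(−k·t) = 1.5 → t = ln(13.12/1.5)/k = 98620 s = 27.39 h.
Distance = v·t = 0.62·98620 = 61140 m = 61.14 km.

61.1 km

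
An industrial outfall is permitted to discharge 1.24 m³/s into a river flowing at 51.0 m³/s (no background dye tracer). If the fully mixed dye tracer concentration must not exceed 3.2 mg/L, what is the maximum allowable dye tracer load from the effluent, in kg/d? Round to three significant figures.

Mass balance at the limit: 51.00·0 + 1.240·Cₑ = 52.24·3.2 → Cₑ = 134.8 mg/L.
Load = 1.240 m³/s × 134.8 g/m³ × 86 400 s/d = 14440 kg/d.

14400 kg/d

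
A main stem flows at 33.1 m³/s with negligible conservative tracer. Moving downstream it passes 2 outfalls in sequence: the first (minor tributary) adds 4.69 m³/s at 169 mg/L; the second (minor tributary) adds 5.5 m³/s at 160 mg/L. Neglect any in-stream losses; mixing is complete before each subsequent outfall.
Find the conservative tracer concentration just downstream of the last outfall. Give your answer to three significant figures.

38.6 mg/L

Outfall 1: combined Q = 37.79 m³/s; C = (33.10·0 + 4.690·169.0)/37.79 = 20.97 mg/L.
Outfall 2: combined Q = 43.29 m³/s; C = (37.79·20.97 + 5.500·160.0)/43.29 = 38.64 mg/L.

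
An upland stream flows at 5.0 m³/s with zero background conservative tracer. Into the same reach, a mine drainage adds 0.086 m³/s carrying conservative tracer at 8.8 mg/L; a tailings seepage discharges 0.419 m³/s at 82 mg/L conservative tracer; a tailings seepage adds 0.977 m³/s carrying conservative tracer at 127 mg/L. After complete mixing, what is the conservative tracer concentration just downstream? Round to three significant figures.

24.6 mg/L

Conservation of mass: C = (5.000·0 + 0.08600·8.800 + 0.4190·82.00 + 0.9770·127.0) / 6.482 = 159.2/6.482 = 24.56 mg/L.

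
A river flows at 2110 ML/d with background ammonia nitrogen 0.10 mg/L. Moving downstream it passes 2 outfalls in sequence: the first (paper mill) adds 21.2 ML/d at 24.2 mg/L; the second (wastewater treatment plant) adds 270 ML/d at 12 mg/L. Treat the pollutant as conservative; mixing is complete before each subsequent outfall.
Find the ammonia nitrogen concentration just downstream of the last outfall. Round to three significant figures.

1.65 mg/L

Below outfall 1: Q → 2131 ML/d, C = (2110·0.1000 + 21.20·24.20)/2131 = 0.3397 mg/L.
Below outfall 2: Q → 2401 ML/d, C = (2131·0.3397 + 270.0·12.00)/2401 = 1.651 mg/L.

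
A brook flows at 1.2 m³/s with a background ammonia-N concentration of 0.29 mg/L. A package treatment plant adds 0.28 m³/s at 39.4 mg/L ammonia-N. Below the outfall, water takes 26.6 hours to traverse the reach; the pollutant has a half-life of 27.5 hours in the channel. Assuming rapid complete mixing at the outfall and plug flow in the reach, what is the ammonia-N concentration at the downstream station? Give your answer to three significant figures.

Mixed concentration C = ΣQC/ΣQ = (1.200·0.2900 + 0.2800·39.40) / 1.480 = 11.38/1.480 = 7.689 mg/L.
Half-life 27.5 h → k = ln 2 / 27.5 = 0.02521 h⁻¹ = 0.6049 d⁻¹.
Applying C = C₀e^(−kt): 7.689 × 0.5115 = 3.933 mg/L.

3.93 mg/L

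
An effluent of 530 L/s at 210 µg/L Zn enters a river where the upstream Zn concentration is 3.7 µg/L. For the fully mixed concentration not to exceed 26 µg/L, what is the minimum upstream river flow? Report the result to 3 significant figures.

4370 L/s

Set C_mix = 26: (Q·3.700 + 530.0·210.0) / (Q + 530.0) = 26
→ Q = 530.0·(210.0 − 26)/(26 − 3.700) = 4373 L/s.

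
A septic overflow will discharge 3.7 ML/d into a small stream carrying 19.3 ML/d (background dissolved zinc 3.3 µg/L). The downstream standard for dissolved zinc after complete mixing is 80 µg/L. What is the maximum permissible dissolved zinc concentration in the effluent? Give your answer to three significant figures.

480 µg/L

At the limit, (Qr·Cr + Qe·Cₑ)/(Qr + Qe) = 80:
Cₑ = (23.00·80 − 19.30·3.300) / 3.700 = 480.1 µg/L.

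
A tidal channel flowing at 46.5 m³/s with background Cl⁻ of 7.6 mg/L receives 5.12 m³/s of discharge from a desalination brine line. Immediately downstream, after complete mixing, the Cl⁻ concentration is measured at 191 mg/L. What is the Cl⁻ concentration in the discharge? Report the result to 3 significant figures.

Mass balance: 46.50·7.600 + 5.120·Cₑ = 51.62·191.0
→ Cₑ = (51.62·191.0 − 46.50·7.600) / 5.120 = 1857 mg/L.

1860 mg/L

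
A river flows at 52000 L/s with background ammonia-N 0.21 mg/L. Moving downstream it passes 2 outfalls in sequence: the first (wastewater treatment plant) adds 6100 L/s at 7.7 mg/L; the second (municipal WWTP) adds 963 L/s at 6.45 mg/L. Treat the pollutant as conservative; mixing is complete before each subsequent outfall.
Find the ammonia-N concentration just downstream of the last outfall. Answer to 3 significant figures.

Outfall 1: combined Q = 58100 L/s; C = (52000·0.2100 + 6100·7.700)/58100 = 0.9964 mg/L.
Outfall 2: combined Q = 59060 L/s; C = (58100·0.9964 + 963.0·6.450)/59060 = 1.085 mg/L.

1.09 mg/L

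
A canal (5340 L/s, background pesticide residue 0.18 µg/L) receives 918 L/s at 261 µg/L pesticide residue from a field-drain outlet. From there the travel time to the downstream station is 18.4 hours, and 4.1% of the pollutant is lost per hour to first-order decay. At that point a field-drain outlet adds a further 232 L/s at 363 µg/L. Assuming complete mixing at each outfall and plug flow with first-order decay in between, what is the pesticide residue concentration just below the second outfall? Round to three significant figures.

30.1 µg/L

After mixing, C = (5340·0.1800 + 918.0·261.0) / 6258 = 240600/6258 = 38.44 µg/L; combined flow 6258 L/s.
4.1%/h lost → k = −ln(1 − 0.041) = 0.04186 h⁻¹.
Applying C = C₀e^(−kt): 38.44 × 0.4629 = 17.79 µg/L.
Second outfall: C = (6258·17.79 + 232.0·363.0)/6490 = 30.13 µg/L.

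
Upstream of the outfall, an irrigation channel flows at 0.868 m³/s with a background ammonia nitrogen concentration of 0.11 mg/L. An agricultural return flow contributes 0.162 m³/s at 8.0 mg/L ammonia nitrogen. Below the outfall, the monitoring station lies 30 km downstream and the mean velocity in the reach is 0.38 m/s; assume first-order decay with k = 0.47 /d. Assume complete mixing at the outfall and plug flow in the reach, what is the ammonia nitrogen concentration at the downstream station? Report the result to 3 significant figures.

Conservation of mass: C = (0.8680·0.1100 + 0.1620·8.000) / 1.030 = 1.391/1.030 = 1.351 mg/L.
Travel time t = 30·1000 / 0.38 = 78950 s = 21.93 h.
After decay, C = 1.351 × e^(−kt) = 1.351 × 0.6509 = 0.8793 mg/L.

0.879 mg/L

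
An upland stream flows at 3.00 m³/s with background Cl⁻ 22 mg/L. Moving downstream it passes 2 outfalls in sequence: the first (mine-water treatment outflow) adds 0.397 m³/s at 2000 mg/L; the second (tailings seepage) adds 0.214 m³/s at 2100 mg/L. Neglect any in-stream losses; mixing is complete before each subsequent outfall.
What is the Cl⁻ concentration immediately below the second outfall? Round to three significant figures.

Below outfall 1: Q → 3.397 m³/s, C = (3.000·22.00 + 0.3970·2000)/3.397 = 253.2 mg/L.
Below outfall 2: Q → 3.611 m³/s, C = (3.397·253.2 + 0.2140·2100)/3.611 = 362.6 mg/L.

363 mg/L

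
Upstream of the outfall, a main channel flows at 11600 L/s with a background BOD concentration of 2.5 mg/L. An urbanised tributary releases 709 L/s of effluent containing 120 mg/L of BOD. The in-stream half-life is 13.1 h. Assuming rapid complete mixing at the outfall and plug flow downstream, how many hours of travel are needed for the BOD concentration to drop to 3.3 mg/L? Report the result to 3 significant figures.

Conservation of mass: C = (11600·2.500 + 709.0·120.0) / 12310 = 114100/12310 = 9.268 mg/L.
Half-life 13.1 h → k = ln 2 / 13.1 = 0.05291 h⁻¹ = 1.270 d⁻¹.
9.268·exp(−k·t) = 3.3 → t = ln(9.268/3.3)/k = 70260 s = 19.52 h.

19.5 h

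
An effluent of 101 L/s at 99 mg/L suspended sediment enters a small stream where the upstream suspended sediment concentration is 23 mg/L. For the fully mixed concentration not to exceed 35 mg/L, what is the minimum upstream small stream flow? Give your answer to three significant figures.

Set C_mix = 35: (Q·23.00 + 101.0·99.00) / (Q + 101.0) = 35
→ Q = 101.0·(99.00 − 35)/(35 − 23.00) = 538.7 L/s.

539 L/s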